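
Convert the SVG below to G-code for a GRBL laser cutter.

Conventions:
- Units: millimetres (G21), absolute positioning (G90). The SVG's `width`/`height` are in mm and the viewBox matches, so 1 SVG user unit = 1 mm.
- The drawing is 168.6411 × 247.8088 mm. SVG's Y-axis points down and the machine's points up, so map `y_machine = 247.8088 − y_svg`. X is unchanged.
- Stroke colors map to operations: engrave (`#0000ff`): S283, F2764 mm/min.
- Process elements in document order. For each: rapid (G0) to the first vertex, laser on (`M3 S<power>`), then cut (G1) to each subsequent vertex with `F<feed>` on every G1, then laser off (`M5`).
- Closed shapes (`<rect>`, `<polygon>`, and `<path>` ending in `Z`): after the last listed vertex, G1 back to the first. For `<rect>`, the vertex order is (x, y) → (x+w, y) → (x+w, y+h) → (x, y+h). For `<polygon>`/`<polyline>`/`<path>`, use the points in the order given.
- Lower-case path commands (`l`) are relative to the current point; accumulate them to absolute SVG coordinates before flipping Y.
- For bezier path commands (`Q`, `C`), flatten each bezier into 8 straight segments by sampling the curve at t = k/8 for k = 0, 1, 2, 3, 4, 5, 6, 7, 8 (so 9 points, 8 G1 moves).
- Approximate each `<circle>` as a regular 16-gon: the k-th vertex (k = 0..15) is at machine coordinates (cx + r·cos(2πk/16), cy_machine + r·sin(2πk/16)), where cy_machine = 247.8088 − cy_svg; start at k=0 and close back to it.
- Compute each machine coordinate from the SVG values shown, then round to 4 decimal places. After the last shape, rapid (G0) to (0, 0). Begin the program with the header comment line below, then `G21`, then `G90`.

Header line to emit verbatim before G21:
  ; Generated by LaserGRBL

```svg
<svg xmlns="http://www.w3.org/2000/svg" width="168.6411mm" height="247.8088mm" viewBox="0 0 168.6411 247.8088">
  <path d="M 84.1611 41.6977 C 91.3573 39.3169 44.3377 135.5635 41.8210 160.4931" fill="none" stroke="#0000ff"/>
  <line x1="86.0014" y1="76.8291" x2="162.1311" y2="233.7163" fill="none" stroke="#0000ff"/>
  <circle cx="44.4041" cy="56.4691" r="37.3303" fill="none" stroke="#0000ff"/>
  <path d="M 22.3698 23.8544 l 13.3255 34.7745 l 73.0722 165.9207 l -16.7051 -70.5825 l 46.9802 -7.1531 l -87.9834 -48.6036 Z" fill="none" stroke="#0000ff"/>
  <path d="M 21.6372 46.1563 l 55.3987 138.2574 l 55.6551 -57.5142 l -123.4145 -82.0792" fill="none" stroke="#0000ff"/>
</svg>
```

1 u = 1 mm; y_m = 247.8088 − y.

[1] `<path>` cubic bezier, #0000ff→engrave S283 F2764: (84.1611,206.1111) → (84.5111,202.7127) → (80.9353,192.0594) → (74.5904,176.1430) → (66.6334,156.9548) → (58.2211,136.4864) → (50.5103,116.7295) → (44.6580,99.6754) → (41.8210,87.3157)

[2] `<line>` line segment, #0000ff→engrave S283 F2764: (86.0014,170.9797) → (162.1311,14.0925)

[3] `<circle>` circle, #0000ff→engrave S283 F2764: (81.7344,191.3397) → (78.8928,205.6254) → (70.8006,217.7362) → (58.6898,225.8284) → (44.4041,228.6700) → (30.1184,225.8284) → (18.0076,217.7362) → (9.9154,205.6254) → (7.0738,191.3397) → (9.9154,177.0540) → (18.0076,164.9432) → (30.1184,156.8510) → (44.4041,154.0094) → (58.6898,156.8510) → (70.8006,164.9432) → (78.8928,177.0540) → (81.7344,191.3397) (closed)

[4] `<path>` closed polygon, #0000ff→engrave S283 F2764: (22.3698,223.9544) → (35.6953,189.1799) → (108.7675,23.2592) → (92.0624,93.8417) → (139.0426,100.9948) → (51.0592,149.5984) → (22.3698,223.9544) (closed)

[5] `<path>` open polyline, #0000ff→engrave S283 F2764: (21.6372,201.6525) → (77.0359,63.3951) → (132.6910,120.9093) → (9.2765,202.9885)

; Generated by LaserGRBL
G21
G90
G0 X84.1611 Y206.1111
M3 S283
G1 X84.5111 Y202.7127 F2764
G1 X80.9353 Y192.0594 F2764
G1 X74.5904 Y176.1430 F2764
G1 X66.6334 Y156.9548 F2764
G1 X58.2211 Y136.4864 F2764
G1 X50.5103 Y116.7295 F2764
G1 X44.6580 Y99.6754 F2764
G1 X41.8210 Y87.3157 F2764
M5
G0 X86.0014 Y170.9797
M3 S283
G1 X162.1311 Y14.0925 F2764
M5
G0 X81.7344 Y191.3397
M3 S283
G1 X78.8928 Y205.6254 F2764
G1 X70.8006 Y217.7362 F2764
G1 X58.6898 Y225.8284 F2764
G1 X44.4041 Y228.6700 F2764
G1 X30.1184 Y225.8284 F2764
G1 X18.0076 Y217.7362 F2764
G1 X9.9154 Y205.6254 F2764
G1 X7.0738 Y191.3397 F2764
G1 X9.9154 Y177.0540 F2764
G1 X18.0076 Y164.9432 F2764
G1 X30.1184 Y156.8510 F2764
G1 X44.4041 Y154.0094 F2764
G1 X58.6898 Y156.8510 F2764
G1 X70.8006 Y164.9432 F2764
G1 X78.8928 Y177.0540 F2764
G1 X81.7344 Y191.3397 F2764
M5
G0 X22.3698 Y223.9544
M3 S283
G1 X35.6953 Y189.1799 F2764
G1 X108.7675 Y23.2592 F2764
G1 X92.0624 Y93.8417 F2764
G1 X139.0426 Y100.9948 F2764
G1 X51.0592 Y149.5984 F2764
G1 X22.3698 Y223.9544 F2764
M5
G0 X21.6372 Y201.6525
M3 S283
G1 X77.0359 Y63.3951 F2764
G1 X132.6910 Y120.9093 F2764
G1 X9.2765 Y202.9885 F2764
M5
G0 X0.0000 Y0.0000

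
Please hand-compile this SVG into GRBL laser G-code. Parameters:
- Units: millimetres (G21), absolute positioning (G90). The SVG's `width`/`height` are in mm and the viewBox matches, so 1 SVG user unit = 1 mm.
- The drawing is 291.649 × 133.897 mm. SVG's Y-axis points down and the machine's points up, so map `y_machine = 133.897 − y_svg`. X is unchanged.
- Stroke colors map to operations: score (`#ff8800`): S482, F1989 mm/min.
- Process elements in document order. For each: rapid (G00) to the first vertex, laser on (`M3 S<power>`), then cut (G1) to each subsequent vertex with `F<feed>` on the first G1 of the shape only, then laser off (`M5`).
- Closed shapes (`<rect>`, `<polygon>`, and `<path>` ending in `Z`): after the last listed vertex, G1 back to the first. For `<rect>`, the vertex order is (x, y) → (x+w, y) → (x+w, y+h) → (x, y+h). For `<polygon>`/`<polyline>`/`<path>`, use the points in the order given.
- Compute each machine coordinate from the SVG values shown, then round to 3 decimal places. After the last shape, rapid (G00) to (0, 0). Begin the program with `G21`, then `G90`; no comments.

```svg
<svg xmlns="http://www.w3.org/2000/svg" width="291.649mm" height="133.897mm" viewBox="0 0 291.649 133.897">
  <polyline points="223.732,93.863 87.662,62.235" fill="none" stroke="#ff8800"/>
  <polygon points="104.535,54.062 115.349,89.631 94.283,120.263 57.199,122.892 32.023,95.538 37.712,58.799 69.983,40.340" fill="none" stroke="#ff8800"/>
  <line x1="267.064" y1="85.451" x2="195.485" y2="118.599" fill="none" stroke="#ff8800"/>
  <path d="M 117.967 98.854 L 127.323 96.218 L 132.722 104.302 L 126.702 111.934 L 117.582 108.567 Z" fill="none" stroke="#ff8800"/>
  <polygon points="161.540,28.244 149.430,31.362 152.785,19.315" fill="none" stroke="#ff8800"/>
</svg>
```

G21
G90
G00 X223.732 Y40.034
M3 S482
G1 X87.662 Y71.662 F1989
M5
G00 X104.535 Y79.835
M3 S482
G1 X115.349 Y44.266 F1989
G1 X94.283 Y13.634
G1 X57.199 Y11.005
G1 X32.023 Y38.359
G1 X37.712 Y75.098
G1 X69.983 Y93.557
G1 X104.535 Y79.835
M5
G00 X267.064 Y48.446
M3 S482
G1 X195.485 Y15.298 F1989
M5
G00 X117.967 Y35.043
M3 S482
G1 X127.323 Y37.679 F1989
G1 X132.722 Y29.595
G1 X126.702 Y21.963
G1 X117.582 Y25.330
G1 X117.967 Y35.043
M5
G00 X161.540 Y105.653
M3 S482
G1 X149.430 Y102.535 F1989
G1 X152.785 Y114.582
G1 X161.540 Y105.653
M5
G00 X0.000 Y0.000

viewBox `0 0 291.649 133.897` with mm width/height → 1 unit = 1 mm. Flip: y_m = 133.897 − y_svg.

**Shape 1** — `<polyline>` line segment, stroke `#ff8800` → score (S482, F1989). Machine vertices: (223.732,40.034) → (87.662,71.662). Open path.

**Shape 2** — `<polygon>` regular polygon, stroke `#ff8800` → score (S482, F1989). Machine vertices: (104.535,79.835) → (115.349,44.266) → (94.283,13.634) → (57.199,11.005) → (32.023,38.359) → (37.712,75.098) → (69.983,93.557) → (104.535,79.835). Closed: final G1 returns to the first vertex.

**Shape 3** — `<line>` line segment, stroke `#ff8800` → score (S482, F1989). Machine vertices: (267.064,48.446) → (195.485,15.298). Open path.

**Shape 4** — `<path>` regular polygon, stroke `#ff8800` → score (S482, F1989). Machine vertices: (117.967,35.043) → (127.323,37.679) → (132.722,29.595) → (126.702,21.963) → (117.582,25.330) → (117.967,35.043). Closed: final G1 returns to the first vertex.

**Shape 5** — `<polygon>` regular polygon, stroke `#ff8800` → score (S482, F1989). Machine vertices: (161.540,105.653) → (149.430,102.535) → (152.785,114.582) → (161.540,105.653). Closed: final G1 returns to the first vertex.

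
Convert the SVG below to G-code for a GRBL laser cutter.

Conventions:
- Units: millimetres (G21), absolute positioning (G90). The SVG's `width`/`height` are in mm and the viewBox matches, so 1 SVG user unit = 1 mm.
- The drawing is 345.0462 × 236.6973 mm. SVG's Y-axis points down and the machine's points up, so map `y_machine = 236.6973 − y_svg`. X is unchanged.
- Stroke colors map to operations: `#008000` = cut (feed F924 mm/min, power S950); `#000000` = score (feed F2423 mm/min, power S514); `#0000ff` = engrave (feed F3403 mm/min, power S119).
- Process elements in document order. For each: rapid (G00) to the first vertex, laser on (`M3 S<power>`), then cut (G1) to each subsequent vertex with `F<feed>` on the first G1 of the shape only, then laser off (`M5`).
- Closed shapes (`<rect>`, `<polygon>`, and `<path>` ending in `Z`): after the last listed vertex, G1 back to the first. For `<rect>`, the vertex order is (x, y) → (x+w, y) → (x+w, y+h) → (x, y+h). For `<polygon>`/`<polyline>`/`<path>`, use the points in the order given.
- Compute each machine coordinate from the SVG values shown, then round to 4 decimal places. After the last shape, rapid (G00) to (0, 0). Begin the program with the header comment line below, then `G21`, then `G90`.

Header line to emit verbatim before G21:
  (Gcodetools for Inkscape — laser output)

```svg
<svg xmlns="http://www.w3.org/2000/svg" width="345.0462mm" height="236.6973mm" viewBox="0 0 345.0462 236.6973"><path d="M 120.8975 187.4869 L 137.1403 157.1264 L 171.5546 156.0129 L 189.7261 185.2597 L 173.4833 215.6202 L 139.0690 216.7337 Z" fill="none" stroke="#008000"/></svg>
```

(Gcodetools for Inkscape — laser output)
G21
G90
G00 X120.8975 Y49.2104
M3 S950
G1 X137.1403 Y79.5709 F924
G1 X171.5546 Y80.6844
G1 X189.7261 Y51.4376
G1 X173.4833 Y21.0771
G1 X139.0690 Y19.9636
G1 X120.8975 Y49.2104
M5
G00 X0.0000 Y0.0000

1 u = 1 mm; y_m = 236.6973 − y.

[1] `<path>` regular polygon, #008000→cut S950 F924: (120.8975,49.2104) → (137.1403,79.5709) → (171.5546,80.6844) → (189.7261,51.4376) → (173.4833,21.0771) → (139.0690,19.9636) → (120.8975,49.2104) (closed)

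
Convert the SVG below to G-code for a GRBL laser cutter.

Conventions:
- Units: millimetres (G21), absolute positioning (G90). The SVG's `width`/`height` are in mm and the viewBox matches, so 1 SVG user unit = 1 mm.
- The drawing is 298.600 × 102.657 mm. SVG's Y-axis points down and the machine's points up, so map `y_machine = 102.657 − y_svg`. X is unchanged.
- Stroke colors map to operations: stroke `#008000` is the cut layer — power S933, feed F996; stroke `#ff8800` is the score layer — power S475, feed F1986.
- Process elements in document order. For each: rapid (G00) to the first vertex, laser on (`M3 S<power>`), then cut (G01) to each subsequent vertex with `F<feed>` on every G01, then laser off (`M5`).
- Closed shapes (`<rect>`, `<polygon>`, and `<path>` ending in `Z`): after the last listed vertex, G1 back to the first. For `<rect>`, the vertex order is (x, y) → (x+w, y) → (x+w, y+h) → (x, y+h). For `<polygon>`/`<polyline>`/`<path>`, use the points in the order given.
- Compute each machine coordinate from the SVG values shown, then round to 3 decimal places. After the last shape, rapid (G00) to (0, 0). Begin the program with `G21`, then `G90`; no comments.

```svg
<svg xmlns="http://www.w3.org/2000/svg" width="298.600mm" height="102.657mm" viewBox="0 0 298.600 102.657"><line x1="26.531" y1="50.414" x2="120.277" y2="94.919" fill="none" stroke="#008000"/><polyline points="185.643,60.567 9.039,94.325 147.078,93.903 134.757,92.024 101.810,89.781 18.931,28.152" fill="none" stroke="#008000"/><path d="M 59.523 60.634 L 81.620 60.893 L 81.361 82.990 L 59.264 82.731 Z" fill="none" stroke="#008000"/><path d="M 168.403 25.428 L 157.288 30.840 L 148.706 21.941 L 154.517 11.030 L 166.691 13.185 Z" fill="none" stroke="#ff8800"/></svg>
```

G21
G90
G00 X26.531 Y52.243
M3 S933
G01 X120.277 Y7.738 F996
M5
G00 X185.643 Y42.090
M3 S933
G01 X9.039 Y8.332 F996
G01 X147.078 Y8.754 F996
G01 X134.757 Y10.633 F996
G01 X101.810 Y12.876 F996
G01 X18.931 Y74.505 F996
M5
G00 X59.523 Y42.023
M3 S933
G01 X81.620 Y41.764 F996
G01 X81.361 Y19.667 F996
G01 X59.264 Y19.926 F996
G01 X59.523 Y42.023 F996
M5
G00 X168.403 Y77.229
M3 S475
G01 X157.288 Y71.817 F1986
G01 X148.706 Y80.716 F1986
G01 X154.517 Y91.627 F1986
G01 X166.691 Y89.472 F1986
G01 X168.403 Y77.229 F1986
M5
G00 X0.000 Y0.000

1 u = 1 mm; y_m = 102.657 − y.

[1] `<line>` line segment, #008000→cut S933 F996: (26.531,52.243) → (120.277,7.738)

[2] `<polyline>` open polyline, #008000→cut S933 F996: (185.643,42.090) → (9.039,8.332) → (147.078,8.754) → (134.757,10.633) → (101.810,12.876) → (18.931,74.505)

[3] `<path>` regular polygon, #008000→cut S933 F996: (59.523,42.023) → (81.620,41.764) → (81.361,19.667) → (59.264,19.926) → (59.523,42.023) (closed)

[4] `<path>` regular polygon, #ff8800→score S475 F1986: (168.403,77.229) → (157.288,71.817) → (148.706,80.716) → (154.517,91.627) → (166.691,89.472) → (168.403,77.229) (closed)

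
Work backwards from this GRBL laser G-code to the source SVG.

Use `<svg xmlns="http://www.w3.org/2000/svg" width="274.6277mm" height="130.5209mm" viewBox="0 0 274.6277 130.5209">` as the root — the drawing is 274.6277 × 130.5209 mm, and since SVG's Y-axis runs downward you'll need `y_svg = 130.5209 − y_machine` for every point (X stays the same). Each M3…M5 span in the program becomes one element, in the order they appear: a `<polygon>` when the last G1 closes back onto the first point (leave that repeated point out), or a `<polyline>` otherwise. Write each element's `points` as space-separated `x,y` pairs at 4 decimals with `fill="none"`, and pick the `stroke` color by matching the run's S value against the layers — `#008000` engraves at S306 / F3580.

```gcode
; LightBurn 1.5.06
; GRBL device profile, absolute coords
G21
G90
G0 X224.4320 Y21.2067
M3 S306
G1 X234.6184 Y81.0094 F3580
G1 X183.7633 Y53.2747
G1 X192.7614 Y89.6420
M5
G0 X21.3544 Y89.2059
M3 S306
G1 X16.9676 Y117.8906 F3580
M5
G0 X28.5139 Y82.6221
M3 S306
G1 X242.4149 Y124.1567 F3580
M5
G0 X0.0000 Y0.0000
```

<svg xmlns="http://www.w3.org/2000/svg" width="274.6277mm" height="130.5209mm" viewBox="0 0 274.6277 130.5209">
  <polyline points="224.4320,109.3142 234.6184,49.5115 183.7633,77.2462 192.7614,40.8789" fill="none" stroke="#008000"/>
  <polyline points="21.3544,41.3150 16.9676,12.6303" fill="none" stroke="#008000"/>
  <polyline points="28.5139,47.8988 242.4149,6.3642" fill="none" stroke="#008000"/>
</svg>

Machine Y-up, SVG Y-down with viewBox height 130.5209, so y_svg = 130.5209 − y_machine; X carries over. Every run uses S306, so all elements get stroke `#008000` (engrave).

Run 1: The run is open, so emit a `<polyline>` with points (Y-flipped): 224.4320,109.3142 234.6184,49.5115 183.7633,77.2462 192.7614,40.8789.

Run 2: The run is open, so emit a `<polyline>` with points (Y-flipped): 21.3544,41.3150 16.9676,12.6303.

Run 3: The run is open, so emit a `<polyline>` with points (Y-flipped): 28.5139,47.8988 242.4149,6.3642.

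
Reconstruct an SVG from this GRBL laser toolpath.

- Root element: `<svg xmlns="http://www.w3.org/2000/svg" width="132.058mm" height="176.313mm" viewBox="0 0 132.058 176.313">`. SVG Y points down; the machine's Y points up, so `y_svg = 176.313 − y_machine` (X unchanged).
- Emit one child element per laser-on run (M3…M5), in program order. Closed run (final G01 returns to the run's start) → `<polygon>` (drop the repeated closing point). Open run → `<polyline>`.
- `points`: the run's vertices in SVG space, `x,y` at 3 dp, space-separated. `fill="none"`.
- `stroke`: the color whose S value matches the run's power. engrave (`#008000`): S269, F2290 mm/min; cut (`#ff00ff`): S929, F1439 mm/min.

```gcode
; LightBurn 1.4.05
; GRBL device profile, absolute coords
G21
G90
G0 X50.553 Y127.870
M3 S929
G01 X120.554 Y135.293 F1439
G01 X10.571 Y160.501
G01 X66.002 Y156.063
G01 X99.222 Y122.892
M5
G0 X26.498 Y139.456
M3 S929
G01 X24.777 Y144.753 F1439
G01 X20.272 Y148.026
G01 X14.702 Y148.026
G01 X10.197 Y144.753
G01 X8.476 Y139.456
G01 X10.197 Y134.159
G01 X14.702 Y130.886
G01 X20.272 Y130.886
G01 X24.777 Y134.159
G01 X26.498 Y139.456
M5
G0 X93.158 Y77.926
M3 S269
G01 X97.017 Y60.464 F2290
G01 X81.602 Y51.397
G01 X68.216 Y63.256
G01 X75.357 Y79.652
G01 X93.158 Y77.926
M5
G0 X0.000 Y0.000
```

<svg xmlns="http://www.w3.org/2000/svg" width="132.058mm" height="176.313mm" viewBox="0 0 132.058 176.313">
  <polyline points="50.553,48.443 120.554,41.020 10.571,15.812 66.002,20.250 99.222,53.421" fill="none" stroke="#ff00ff"/>
  <polygon points="26.498,36.857 24.777,31.560 20.272,28.287 14.702,28.287 10.197,31.560 8.476,36.857 10.197,42.154 14.702,45.427 20.272,45.427 24.777,42.154" fill="none" stroke="#ff00ff"/>
  <polygon points="93.158,98.387 97.017,115.849 81.602,124.916 68.216,113.057 75.357,96.661" fill="none" stroke="#008000"/>
</svg>

Machine Y-up, SVG Y-down with viewBox height 176.313, so y_svg = 176.313 − y_machine; X carries over.

Run 1: power S929 maps to stroke `#ff00ff` (cut). The run is open, so emit a `<polyline>` with points (Y-flipped): 50.553,48.443 120.554,41.020 10.571,15.812 66.002,20.250 99.222,53.421.

Run 2: power S929 maps to stroke `#ff00ff` (cut). The run returns to its start, so emit a `<polygon>` with points (Y-flipped): 26.498,36.857 24.777,31.560 20.272,28.287 14.702,28.287 10.197,31.560 8.476,36.857 10.197,42.154 14.702,45.427 20.272,45.427 24.777,42.154.

Run 3: power S269 maps to stroke `#008000` (engrave). The run returns to its start, so emit a `<polygon>` with points (Y-flipped): 93.158,98.387 97.017,115.849 81.602,124.916 68.216,113.057 75.357,96.661.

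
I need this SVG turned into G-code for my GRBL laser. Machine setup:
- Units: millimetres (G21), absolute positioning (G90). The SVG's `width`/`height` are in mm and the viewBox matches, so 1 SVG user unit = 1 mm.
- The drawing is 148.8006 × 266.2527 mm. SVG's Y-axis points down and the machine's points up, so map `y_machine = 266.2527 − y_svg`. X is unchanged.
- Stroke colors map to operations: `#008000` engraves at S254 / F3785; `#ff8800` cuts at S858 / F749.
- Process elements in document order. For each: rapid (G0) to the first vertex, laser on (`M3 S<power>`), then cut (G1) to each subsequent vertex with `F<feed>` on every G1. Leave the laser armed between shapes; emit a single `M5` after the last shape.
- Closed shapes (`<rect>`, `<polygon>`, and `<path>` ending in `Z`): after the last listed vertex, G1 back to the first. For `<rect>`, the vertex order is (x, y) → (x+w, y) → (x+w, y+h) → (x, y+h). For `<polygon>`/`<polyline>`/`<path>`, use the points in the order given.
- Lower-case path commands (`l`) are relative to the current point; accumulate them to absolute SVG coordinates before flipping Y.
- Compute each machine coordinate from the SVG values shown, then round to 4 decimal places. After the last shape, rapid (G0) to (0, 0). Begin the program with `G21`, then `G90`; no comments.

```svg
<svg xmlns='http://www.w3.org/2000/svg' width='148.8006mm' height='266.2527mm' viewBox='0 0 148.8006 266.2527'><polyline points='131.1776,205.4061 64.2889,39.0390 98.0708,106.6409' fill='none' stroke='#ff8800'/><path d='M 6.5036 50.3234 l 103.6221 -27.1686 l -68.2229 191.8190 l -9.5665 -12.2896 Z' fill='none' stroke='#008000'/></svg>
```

G21
G90
G0 X131.1776 Y60.8466
M3 S858
G1 X64.2889 Y227.2137 F749
G1 X98.0708 Y159.6118 F749
G0 X6.5036 Y215.9293
M3 S254
G1 X110.1257 Y243.0979 F3785
G1 X41.9028 Y51.2789 F3785
G1 X32.3363 Y63.5685 F3785
G1 X6.5036 Y215.9293 F3785
M5
G0 X0.0000 Y0.0000

viewBox `0 0 148.8006 266.2527` with mm width/height → 1 unit = 1 mm. Flip: y_m = 266.2527 − y_svg.

**Shape 1** — `<polyline>` open polyline, stroke `#ff8800` → cut (S858, F749). Machine vertices: (131.1776,60.8466) → (64.2889,227.2137) → (98.0708,159.6118). Open path.

**Shape 2** — `<path>` closed polygon, stroke `#008000` → engrave (S254, F3785). Machine vertices: (6.5036,215.9293) → (110.1257,243.0979) → (41.9028,51.2789) → (32.3363,63.5685) → (6.5036,215.9293). Closed: final G1 returns to the first vertex.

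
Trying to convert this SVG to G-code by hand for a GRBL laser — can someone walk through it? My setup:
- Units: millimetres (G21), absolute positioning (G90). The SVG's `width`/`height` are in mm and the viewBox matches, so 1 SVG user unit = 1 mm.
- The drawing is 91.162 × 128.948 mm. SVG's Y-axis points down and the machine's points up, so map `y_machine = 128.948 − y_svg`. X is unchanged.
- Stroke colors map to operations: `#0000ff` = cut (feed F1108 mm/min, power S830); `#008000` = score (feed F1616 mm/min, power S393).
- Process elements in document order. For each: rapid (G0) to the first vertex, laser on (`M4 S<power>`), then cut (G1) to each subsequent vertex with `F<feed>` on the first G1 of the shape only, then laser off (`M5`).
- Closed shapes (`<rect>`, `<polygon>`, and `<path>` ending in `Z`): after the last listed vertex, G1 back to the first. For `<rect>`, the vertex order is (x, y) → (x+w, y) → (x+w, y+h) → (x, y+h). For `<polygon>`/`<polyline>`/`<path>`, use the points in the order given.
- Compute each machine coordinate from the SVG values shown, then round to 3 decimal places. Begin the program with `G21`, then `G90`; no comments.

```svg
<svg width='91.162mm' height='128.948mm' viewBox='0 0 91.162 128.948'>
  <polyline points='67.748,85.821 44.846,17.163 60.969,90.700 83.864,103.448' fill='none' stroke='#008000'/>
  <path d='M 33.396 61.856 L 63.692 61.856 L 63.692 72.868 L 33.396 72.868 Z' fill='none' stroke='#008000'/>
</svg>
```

Since the viewBox matches the mm dimensions, user units are millimetres directly. The only transform is the Y-flip y_m = 128.948 − y_svg.

Shape 1 is a open polyline drawn with `<polyline>`. Its stroke #008000 means score at S393, F1616. After flipping Y the toolpath is (67.748,43.127) → (44.846,111.785) → (60.969,38.248) → (83.864,25.500).

Shape 2 is a rectangle drawn with `<path>`. Its stroke #008000 means score at S393, F1616. After flipping Y the toolpath is (33.396,67.092) → (63.692,67.092) → (63.692,56.080) → (33.396,56.080) → (33.396,67.092), returning to the start.

G21
G90
G0 X67.748 Y43.127
M4 S393
G1 X44.846 Y111.785 F1616
G1 X60.969 Y38.248
G1 X83.864 Y25.500
M5
G0 X33.396 Y67.092
M4 S393
G1 X63.692 Y67.092 F1616
G1 X63.692 Y56.080
G1 X33.396 Y56.080
G1 X33.396 Y67.092
M5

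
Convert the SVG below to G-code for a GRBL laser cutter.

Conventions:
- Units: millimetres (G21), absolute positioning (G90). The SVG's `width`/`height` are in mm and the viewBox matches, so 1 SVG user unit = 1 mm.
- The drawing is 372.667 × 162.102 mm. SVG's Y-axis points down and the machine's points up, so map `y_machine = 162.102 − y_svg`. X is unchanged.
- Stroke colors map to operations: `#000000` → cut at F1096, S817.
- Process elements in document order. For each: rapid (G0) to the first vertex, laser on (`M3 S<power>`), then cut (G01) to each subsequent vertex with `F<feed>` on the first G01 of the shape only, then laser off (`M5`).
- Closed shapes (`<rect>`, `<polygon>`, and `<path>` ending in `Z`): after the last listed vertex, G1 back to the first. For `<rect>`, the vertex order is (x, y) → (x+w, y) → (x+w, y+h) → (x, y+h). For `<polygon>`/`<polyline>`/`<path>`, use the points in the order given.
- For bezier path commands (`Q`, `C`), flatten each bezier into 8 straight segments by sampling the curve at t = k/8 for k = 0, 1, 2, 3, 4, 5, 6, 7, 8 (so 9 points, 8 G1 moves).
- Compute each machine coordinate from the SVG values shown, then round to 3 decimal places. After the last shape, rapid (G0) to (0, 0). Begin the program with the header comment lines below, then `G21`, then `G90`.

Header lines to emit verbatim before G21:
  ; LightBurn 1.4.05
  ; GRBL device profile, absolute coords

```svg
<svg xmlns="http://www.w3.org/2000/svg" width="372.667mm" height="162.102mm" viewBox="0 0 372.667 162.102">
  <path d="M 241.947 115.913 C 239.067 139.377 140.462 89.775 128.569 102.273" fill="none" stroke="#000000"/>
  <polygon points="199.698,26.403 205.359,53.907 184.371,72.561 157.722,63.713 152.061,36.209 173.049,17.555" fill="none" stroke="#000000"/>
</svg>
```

1 u = 1 mm; y_m = 162.102 − y.

[1] `<path>` cubic bezier, #000000→cut S817 F1096: (241.947,46.189) → (236.736,40.551) → (224.689,40.179) → (207.944,43.489) → (188.638,48.897) → (168.910,54.819) → (150.897,59.671) → (136.737,61.869) → (128.569,59.829)

[2] `<polygon>` regular polygon, #000000→cut S817 F1096: (199.698,135.699) → (205.359,108.195) → (184.371,89.541) → (157.722,98.389) → (152.061,125.893) → (173.049,144.547) → (199.698,135.699) (closed)

; LightBurn 1.4.05
; GRBL device profile, absolute coords
G21
G90
G0 X241.947 Y46.189
M3 S817
G01 X236.736 Y40.551 F1096
G01 X224.689 Y40.179
G01 X207.944 Y43.489
G01 X188.638 Y48.897
G01 X168.910 Y54.819
G01 X150.897 Y59.671
G01 X136.737 Y61.869
G01 X128.569 Y59.829
M5
G0 X199.698 Y135.699
M3 S817
G01 X205.359 Y108.195 F1096
G01 X184.371 Y89.541
G01 X157.722 Y98.389
G01 X152.061 Y125.893
G01 X173.049 Y144.547
G01 X199.698 Y135.699
M5
G0 X0.000 Y0.000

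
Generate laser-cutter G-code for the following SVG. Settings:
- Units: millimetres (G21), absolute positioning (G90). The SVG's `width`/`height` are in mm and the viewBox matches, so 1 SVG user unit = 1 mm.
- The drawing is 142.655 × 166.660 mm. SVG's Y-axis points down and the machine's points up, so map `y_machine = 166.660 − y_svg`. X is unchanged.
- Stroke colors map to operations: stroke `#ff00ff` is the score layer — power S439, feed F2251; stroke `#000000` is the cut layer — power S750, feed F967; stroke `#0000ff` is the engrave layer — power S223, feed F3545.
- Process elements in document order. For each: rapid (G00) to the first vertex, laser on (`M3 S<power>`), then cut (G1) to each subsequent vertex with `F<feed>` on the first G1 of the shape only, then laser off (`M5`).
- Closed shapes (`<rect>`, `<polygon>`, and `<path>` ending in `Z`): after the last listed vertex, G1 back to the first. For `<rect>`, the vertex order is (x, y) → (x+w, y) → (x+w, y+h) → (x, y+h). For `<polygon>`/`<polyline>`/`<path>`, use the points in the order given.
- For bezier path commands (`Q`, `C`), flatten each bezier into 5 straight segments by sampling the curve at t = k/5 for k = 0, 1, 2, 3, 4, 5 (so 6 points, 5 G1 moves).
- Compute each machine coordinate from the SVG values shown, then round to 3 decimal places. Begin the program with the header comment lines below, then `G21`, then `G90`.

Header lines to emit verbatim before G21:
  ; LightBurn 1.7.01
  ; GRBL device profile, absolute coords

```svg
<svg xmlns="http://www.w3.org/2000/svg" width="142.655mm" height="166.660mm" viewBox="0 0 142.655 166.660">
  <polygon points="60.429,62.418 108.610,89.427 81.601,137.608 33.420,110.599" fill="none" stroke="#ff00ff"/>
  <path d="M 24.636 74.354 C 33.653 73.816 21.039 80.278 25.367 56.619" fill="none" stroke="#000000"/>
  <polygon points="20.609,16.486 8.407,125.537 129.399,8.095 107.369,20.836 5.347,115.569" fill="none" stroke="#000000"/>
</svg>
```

; LightBurn 1.7.01
; GRBL device profile, absolute coords
G21
G90
G00 X60.429 Y104.242
M3 S439
G1 X108.610 Y77.233 F2251
G1 X81.601 Y29.052
G1 X33.420 Y56.061
G1 X60.429 Y104.242
M5
G00 X24.636 Y92.306
M3 S750
G1 X27.759 Y92.086 F967
G1 X27.542 Y91.967
G1 X25.837 Y93.733
G1 X24.495 Y99.163
G1 X25.367 Y110.041
M5
G00 X20.609 Y150.174
M3 S750
G1 X8.407 Y41.123 F967
G1 X129.399 Y158.565
G1 X107.369 Y145.824
G1 X5.347 Y51.091
G1 X20.609 Y150.174
M5

Since the viewBox matches the mm dimensions, user units are millimetres directly. The only transform is the Y-flip y_m = 166.660 − y_svg.

Shape 1 is a regular polygon drawn with `<polygon>`. Its stroke #ff00ff means score at S439, F2251. After flipping Y the toolpath is (60.429,104.242) → (108.610,77.233) → (81.601,29.052) → (33.420,56.061) → (60.429,104.242), returning to the start.

Shape 2 is a cubic bezier drawn with `<path>`. Its stroke #000000 means cut at S750, F967. After flipping Y the toolpath is (24.636,92.306) → (27.759,92.086) → (27.542,91.967) → (25.837,93.733) → (24.495,99.163) → (25.367,110.041).

Shape 3 is a closed polygon drawn with `<polygon>`. Its stroke #000000 means cut at S750, F967. After flipping Y the toolpath is (20.609,150.174) → (8.407,41.123) → (129.399,158.565) → (107.369,145.824) → (5.347,51.091) → (20.609,150.174), returning to the start.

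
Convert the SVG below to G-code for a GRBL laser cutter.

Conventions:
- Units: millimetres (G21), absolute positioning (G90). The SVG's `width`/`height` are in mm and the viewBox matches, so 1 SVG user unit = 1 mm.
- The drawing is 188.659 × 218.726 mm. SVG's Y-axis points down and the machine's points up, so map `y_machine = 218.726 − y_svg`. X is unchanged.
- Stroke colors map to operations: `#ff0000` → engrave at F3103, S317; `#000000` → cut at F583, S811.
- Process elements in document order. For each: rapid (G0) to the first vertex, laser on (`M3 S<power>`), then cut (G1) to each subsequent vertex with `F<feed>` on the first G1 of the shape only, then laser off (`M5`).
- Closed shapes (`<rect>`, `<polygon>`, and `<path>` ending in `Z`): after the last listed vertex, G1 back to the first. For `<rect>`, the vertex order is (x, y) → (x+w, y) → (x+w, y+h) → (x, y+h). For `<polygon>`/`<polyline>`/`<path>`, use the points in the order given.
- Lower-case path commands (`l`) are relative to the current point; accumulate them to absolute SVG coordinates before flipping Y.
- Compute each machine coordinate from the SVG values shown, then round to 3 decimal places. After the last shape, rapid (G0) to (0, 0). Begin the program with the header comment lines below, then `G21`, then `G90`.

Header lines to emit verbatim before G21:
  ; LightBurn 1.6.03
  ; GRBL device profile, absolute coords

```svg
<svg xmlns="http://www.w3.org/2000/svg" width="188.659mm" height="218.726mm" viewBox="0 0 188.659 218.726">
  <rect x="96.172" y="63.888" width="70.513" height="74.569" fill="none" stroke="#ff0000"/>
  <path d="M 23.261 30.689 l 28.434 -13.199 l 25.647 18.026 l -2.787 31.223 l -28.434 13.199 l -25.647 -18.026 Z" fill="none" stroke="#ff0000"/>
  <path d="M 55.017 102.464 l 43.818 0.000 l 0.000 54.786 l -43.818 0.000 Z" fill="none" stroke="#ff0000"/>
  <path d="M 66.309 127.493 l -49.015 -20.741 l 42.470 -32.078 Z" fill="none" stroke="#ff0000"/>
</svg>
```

1 u = 1 mm; y_m = 218.726 − y.

[1] `<rect>` rectangle, #ff0000→engrave S317 F3103: (96.172,154.838) → (166.685,154.838) → (166.685,80.269) → (96.172,80.269) → (96.172,154.838) (closed)

[2] `<path>` regular polygon, #ff0000→engrave S317 F3103: (23.261,188.037) → (51.695,201.236) → (77.342,183.210) → (74.555,151.987) → (46.121,138.788) → (20.474,156.814) → (23.261,188.037) (closed)

[3] `<path>` rectangle, #ff0000→engrave S317 F3103: (55.017,116.262) → (98.835,116.262) → (98.835,61.476) → (55.017,61.476) → (55.017,116.262) (closed)

[4] `<path>` regular polygon, #ff0000→engrave S317 F3103: (66.309,91.233) → (17.294,111.974) → (59.764,144.052) → (66.309,91.233) (closed)

; LightBurn 1.6.03
; GRBL device profile, absolute coords
G21
G90
G0 X96.172 Y154.838
M3 S317
G1 X166.685 Y154.838 F3103
G1 X166.685 Y80.269
G1 X96.172 Y80.269
G1 X96.172 Y154.838
M5
G0 X23.261 Y188.037
M3 S317
G1 X51.695 Y201.236 F3103
G1 X77.342 Y183.210
G1 X74.555 Y151.987
G1 X46.121 Y138.788
G1 X20.474 Y156.814
G1 X23.261 Y188.037
M5
G0 X55.017 Y116.262
M3 S317
G1 X98.835 Y116.262 F3103
G1 X98.835 Y61.476
G1 X55.017 Y61.476
G1 X55.017 Y116.262
M5
G0 X66.309 Y91.233
M3 S317
G1 X17.294 Y111.974 F3103
G1 X59.764 Y144.052
G1 X66.309 Y91.233
M5
G0 X0.000 Y0.000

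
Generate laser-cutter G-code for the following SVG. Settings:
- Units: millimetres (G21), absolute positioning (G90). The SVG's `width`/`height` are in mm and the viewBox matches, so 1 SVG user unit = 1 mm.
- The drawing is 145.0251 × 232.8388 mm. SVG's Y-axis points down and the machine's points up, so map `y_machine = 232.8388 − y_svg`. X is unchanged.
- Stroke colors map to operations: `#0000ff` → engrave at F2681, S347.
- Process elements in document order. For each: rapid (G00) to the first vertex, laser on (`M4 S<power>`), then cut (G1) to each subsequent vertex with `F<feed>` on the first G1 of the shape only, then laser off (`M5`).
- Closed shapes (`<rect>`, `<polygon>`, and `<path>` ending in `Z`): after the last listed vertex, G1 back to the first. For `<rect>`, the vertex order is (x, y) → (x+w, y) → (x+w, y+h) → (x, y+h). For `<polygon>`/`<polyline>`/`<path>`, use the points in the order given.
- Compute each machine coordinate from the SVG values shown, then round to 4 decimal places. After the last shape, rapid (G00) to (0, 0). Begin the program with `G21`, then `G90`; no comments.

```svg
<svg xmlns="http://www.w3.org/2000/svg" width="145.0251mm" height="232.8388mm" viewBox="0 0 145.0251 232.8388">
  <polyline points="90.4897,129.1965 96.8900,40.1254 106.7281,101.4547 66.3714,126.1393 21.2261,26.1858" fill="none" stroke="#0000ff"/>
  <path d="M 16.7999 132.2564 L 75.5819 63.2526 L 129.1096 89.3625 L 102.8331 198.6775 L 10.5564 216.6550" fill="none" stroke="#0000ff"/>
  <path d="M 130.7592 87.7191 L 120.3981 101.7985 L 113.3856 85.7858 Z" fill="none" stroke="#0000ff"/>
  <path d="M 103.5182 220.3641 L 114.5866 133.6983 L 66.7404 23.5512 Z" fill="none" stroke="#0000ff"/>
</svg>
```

G21
G90
G00 X90.4897 Y103.6423
M4 S347
G1 X96.8900 Y192.7134 F2681
G1 X106.7281 Y131.3841
G1 X66.3714 Y106.6995
G1 X21.2261 Y206.6530
M5
G00 X16.7999 Y100.5824
M4 S347
G1 X75.5819 Y169.5862 F2681
G1 X129.1096 Y143.4763
G1 X102.8331 Y34.1613
G1 X10.5564 Y16.1838
M5
G00 X130.7592 Y145.1197
M4 S347
G1 X120.3981 Y131.0403 F2681
G1 X113.3856 Y147.0530
G1 X130.7592 Y145.1197
M5
G00 X103.5182 Y12.4747
M4 S347
G1 X114.5866 Y99.1405 F2681
G1 X66.7404 Y209.2876
G1 X103.5182 Y12.4747
M5
G00 X0.0000 Y0.0000

viewBox `0 0 145.0251 232.8388` with mm width/height → 1 unit = 1 mm. Flip: y_m = 232.8388 − y_svg.

**Shape 1** — `<polyline>` open polyline, stroke `#0000ff` → engrave (S347, F2681). Machine vertices: (90.4897,103.6423) → (96.8900,192.7134) → (106.7281,131.3841) → (66.3714,106.6995) → (21.2261,206.6530). Open path.

**Shape 2** — `<path>` open polyline, stroke `#0000ff` → engrave (S347, F2681). Machine vertices: (16.7999,100.5824) → (75.5819,169.5862) → (129.1096,143.4763) → (102.8331,34.1613) → (10.5564,16.1838). Open path.

**Shape 3** — `<path>` regular polygon, stroke `#0000ff` → engrave (S347, F2681). Machine vertices: (130.7592,145.1197) → (120.3981,131.0403) → (113.3856,147.0530) → (130.7592,145.1197). Closed: final G1 returns to the first vertex.

**Shape 4** — `<path>` closed polygon, stroke `#0000ff` → engrave (S347, F2681). Machine vertices: (103.5182,12.4747) → (114.5866,99.1405) → (66.7404,209.2876) → (103.5182,12.4747). Closed: final G1 returns to the first vertex.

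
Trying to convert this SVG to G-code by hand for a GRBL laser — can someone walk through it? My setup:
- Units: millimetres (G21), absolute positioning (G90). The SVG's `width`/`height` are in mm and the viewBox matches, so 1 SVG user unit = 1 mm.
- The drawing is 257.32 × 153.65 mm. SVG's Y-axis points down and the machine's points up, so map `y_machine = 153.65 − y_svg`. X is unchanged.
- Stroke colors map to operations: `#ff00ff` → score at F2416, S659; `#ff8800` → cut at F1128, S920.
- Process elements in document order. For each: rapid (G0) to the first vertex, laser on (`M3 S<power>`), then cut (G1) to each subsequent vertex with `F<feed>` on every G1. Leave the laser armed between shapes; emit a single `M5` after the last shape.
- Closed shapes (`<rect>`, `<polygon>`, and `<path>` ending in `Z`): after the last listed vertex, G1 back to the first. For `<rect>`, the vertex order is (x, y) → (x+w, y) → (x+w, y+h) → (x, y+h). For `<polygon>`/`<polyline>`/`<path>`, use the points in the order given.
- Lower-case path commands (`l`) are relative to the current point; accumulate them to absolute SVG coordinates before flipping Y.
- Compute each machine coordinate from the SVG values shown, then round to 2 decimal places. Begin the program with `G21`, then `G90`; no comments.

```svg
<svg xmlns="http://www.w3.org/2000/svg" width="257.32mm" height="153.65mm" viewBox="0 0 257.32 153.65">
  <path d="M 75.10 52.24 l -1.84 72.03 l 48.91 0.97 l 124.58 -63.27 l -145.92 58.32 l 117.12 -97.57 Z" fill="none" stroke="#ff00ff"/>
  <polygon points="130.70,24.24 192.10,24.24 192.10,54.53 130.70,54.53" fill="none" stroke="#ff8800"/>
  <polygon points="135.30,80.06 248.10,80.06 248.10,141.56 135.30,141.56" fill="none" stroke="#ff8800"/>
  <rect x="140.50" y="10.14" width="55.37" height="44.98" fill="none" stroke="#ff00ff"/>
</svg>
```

G21
G90
G0 X75.10 Y101.41
M3 S659
G1 X73.26 Y29.38 F2416
G1 X122.17 Y28.41 F2416
G1 X246.75 Y91.68 F2416
G1 X100.83 Y33.36 F2416
G1 X217.95 Y130.93 F2416
G1 X75.10 Y101.41 F2416
G0 X130.70 Y129.41
M3 S920
G1 X192.10 Y129.41 F1128
G1 X192.10 Y99.12 F1128
G1 X130.70 Y99.12 F1128
G1 X130.70 Y129.41 F1128
G0 X135.30 Y73.59
M3 S920
G1 X248.10 Y73.59 F1128
G1 X248.10 Y12.09 F1128
G1 X135.30 Y12.09 F1128
G1 X135.30 Y73.59 F1128
G0 X140.50 Y143.51
M3 S659
G1 X195.87 Y143.51 F2416
G1 X195.87 Y98.53 F2416
G1 X140.50 Y98.53 F2416
G1 X140.50 Y143.51 F2416
M5

viewBox `0 0 257.32 153.65` with mm width/height → 1 unit = 1 mm. Flip: y_m = 153.65 − y_svg.

**Shape 1** — `<path>` closed polygon, stroke `#ff00ff` → score (S659, F2416). Machine vertices: (75.10,101.41) → (73.26,29.38) → (122.17,28.41) → (246.75,91.68) → (100.83,33.36) → (217.95,130.93) → (75.10,101.41). Closed: final G1 returns to the first vertex.

**Shape 2** — `<polygon>` rectangle, stroke `#ff8800` → cut (S920, F1128). Machine vertices: (130.70,129.41) → (192.10,129.41) → (192.10,99.12) → (130.70,99.12) → (130.70,129.41). Closed: final G1 returns to the first vertex.

**Shape 3** — `<polygon>` rectangle, stroke `#ff8800` → cut (S920, F1128). Machine vertices: (135.30,73.59) → (248.10,73.59) → (248.10,12.09) → (135.30,12.09) → (135.30,73.59). Closed: final G1 returns to the first vertex.

**Shape 4** — `<rect>` rectangle, stroke `#ff00ff` → score (S659, F2416). Machine vertices: (140.50,143.51) → (195.87,143.51) → (195.87,98.53) → (140.50,98.53) → (140.50,143.51). Closed: final G1 returns to the first vertex.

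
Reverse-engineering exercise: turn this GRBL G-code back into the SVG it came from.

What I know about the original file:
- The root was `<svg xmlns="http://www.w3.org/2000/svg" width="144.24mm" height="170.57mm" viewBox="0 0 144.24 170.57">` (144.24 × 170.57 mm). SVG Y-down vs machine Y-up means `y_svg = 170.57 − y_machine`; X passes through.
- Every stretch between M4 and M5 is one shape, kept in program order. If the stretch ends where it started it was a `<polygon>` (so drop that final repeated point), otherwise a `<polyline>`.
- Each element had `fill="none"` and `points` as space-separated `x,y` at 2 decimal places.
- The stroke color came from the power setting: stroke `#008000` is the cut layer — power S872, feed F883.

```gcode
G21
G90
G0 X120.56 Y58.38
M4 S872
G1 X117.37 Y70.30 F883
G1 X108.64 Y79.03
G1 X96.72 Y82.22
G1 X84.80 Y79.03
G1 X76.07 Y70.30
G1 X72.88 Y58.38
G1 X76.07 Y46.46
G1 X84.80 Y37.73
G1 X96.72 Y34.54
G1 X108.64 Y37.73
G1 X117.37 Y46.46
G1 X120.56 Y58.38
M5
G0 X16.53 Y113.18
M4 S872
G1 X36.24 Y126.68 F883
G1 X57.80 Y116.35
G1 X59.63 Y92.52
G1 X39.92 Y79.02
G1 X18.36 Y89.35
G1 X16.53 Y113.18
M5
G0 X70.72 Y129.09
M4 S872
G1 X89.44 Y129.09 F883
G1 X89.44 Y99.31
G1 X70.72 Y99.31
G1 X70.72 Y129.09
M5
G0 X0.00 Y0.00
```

y_svg = 170.57 − y_m. Every run uses S872, so all elements get stroke `#008000` (cut).

[1] closed run; points: 120.56,112.19 117.37,100.27 108.64,91.54 96.72,88.35 84.80,91.54 76.07,100.27 72.88,112.19 76.07,124.11 84.80,132.84 96.72,136.03 108.64,132.84 117.37,124.11

[2] closed run; points: 16.53,57.39 36.24,43.89 57.80,54.22 59.63,78.05 39.92,91.55 18.36,81.22

[3] closed run; points: 70.72,41.48 89.44,41.48 89.44,71.26 70.72,71.26

<svg xmlns="http://www.w3.org/2000/svg" width="144.24mm" height="170.57mm" viewBox="0 0 144.24 170.57">
  <polygon points="120.56,112.19 117.37,100.27 108.64,91.54 96.72,88.35 84.80,91.54 76.07,100.27 72.88,112.19 76.07,124.11 84.80,132.84 96.72,136.03 108.64,132.84 117.37,124.11" fill="none" stroke="#008000"/>
  <polygon points="16.53,57.39 36.24,43.89 57.80,54.22 59.63,78.05 39.92,91.55 18.36,81.22" fill="none" stroke="#008000"/>
  <polygon points="70.72,41.48 89.44,41.48 89.44,71.26 70.72,71.26" fill="none" stroke="#008000"/>
</svg>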